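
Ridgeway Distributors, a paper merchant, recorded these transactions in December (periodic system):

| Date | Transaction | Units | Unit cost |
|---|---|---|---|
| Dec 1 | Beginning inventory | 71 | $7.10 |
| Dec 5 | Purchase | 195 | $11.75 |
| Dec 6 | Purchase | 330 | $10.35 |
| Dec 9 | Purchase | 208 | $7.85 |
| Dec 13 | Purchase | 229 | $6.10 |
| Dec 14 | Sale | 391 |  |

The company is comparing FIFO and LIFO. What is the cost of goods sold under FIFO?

COGS = $4,089.10

FIFO COGS: 71 @ $7.10 + 195 @ $11.75 + 125 @ $10.35 = $4,089.10
LIFO COGS: 229 @ $6.10 + 162 @ $7.85 = $2,668.60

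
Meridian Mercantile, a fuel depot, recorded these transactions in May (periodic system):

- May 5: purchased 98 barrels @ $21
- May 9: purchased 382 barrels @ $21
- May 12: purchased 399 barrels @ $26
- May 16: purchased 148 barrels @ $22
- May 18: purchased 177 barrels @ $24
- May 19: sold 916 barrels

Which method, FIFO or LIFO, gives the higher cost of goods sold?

FIFO COGS: 98 @ $21 + 382 @ $21 + 399 @ $26 + 37 @ $22 = $21,268
LIFO COGS: 177 @ $24 + 148 @ $22 + 399 @ $26 + 192 @ $21 = $21,910

LIFO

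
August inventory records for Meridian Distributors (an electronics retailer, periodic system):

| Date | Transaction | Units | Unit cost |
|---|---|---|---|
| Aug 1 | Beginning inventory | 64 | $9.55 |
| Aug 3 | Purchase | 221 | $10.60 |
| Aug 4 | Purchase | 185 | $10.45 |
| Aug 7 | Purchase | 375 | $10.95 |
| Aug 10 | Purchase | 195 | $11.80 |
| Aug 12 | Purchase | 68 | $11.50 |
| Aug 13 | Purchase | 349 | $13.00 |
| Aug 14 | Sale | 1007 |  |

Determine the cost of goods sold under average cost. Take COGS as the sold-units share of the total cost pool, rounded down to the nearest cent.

COGS = $11,482.21

Aug 14, sell 1007: 1007/1457 × $16,613.30 → $11,482.21
Ending inventory (cost pool remaining) = $5,131.09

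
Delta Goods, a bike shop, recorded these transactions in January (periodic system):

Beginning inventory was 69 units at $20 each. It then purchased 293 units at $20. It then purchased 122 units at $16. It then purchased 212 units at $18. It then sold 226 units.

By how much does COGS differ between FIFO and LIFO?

FIFO COGS: 69 @ $20 + 157 @ $20 = $4,520
LIFO COGS: 212 @ $18 + 14 @ $16 = $4,040
Difference = |$4,520 − $4,040| = $480

$480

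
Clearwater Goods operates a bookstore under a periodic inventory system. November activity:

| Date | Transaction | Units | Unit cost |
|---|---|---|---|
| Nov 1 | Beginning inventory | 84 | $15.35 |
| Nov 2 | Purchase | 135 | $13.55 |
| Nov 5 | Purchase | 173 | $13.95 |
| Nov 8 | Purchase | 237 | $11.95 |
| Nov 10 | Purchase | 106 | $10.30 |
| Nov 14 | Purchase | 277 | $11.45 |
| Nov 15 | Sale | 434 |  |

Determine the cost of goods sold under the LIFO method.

COGS = $4,872.90

Nov 15, 434 sold [LIFO — newest first]: 277 @ $11.45 + 106 @ $10.30 + 51 @ $11.95 = $4,872.90
Ending inventory: 84 @ $15.35 + 135 @ $13.55 + 173 @ $13.95 + 186 @ $11.95 = $7,754.70
Check: goods available $12,627.60 = COGS $4,872.90 + ending $7,754.70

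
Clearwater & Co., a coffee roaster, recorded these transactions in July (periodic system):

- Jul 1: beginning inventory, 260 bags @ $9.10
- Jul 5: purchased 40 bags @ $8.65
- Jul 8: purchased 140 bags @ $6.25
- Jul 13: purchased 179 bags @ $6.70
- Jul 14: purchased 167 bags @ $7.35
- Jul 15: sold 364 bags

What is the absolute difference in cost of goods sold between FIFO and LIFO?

$572.75

FIFO COGS: 260 @ $9.10 + 40 @ $8.65 + 64 @ $6.25 = $3,112.00
LIFO COGS: 167 @ $7.35 + 179 @ $6.70 + 18 @ $6.25 = $2,539.25
Difference = |$3,112.00 − $2,539.25| = $572.75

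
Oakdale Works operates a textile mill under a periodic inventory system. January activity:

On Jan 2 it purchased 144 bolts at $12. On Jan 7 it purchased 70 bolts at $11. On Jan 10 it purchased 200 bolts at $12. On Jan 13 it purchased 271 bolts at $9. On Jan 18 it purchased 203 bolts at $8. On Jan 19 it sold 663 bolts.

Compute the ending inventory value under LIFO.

Jan 19, 663 sold [LIFO — newest first]: 203 @ $8 + 271 @ $9 + 189 @ $12 = $6,331
Ending inventory: 144 @ $12 + 70 @ $11 + 11 @ $12 = $2,630

Ending inventory = $2,630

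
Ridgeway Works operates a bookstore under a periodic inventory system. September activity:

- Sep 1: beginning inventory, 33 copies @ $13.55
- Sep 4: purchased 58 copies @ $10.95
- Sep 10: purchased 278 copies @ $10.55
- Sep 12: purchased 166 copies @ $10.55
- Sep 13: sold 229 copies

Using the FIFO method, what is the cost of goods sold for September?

COGS = $2,538.15

Sep 13, 229 sold [FIFO — oldest first]: 33 @ $13.55 + 58 @ $10.95 + 138 @ $10.55 = $2,538.15
Ending inventory: 140 @ $10.55 + 166 @ $10.55 = $3,228.30
Check: goods available $5,766.45 = COGS $2,538.15 + ending $3,228.30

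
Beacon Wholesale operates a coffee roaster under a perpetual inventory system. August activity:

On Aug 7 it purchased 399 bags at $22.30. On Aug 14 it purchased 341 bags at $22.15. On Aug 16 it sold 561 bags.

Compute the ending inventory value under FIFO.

Aug 16, 561 sold [FIFO — oldest first]: 399 @ $22.30 + 162 @ $22.15 = $12,486.00
Ending inventory: 179 @ $22.15 = $3,964.85

Ending inventory = $3,964.85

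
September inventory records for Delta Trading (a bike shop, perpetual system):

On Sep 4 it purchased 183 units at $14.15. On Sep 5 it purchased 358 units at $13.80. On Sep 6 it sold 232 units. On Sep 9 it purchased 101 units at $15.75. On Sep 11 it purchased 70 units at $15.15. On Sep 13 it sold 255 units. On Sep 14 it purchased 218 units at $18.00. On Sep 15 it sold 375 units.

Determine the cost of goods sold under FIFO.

COGS = $12,881.10

Sep 6, 232 sold [FIFO — oldest first]: 183 @ $14.15 + 49 @ $13.80 = $3,265.65
Sep 13, 255 sold [FIFO — oldest first]: 255 @ $13.80 = $3,519.00
Sep 15, 375 sold [FIFO — oldest first]: 54 @ $13.80 + 101 @ $15.75 + 70 @ $15.15 + 150 @ $18.00 = $6,096.45
Total COGS = $3,265.65 + $3,519.00 + $6,096.45 = $12,881.10
Ending inventory: 68 @ $18.00 = $1,224.00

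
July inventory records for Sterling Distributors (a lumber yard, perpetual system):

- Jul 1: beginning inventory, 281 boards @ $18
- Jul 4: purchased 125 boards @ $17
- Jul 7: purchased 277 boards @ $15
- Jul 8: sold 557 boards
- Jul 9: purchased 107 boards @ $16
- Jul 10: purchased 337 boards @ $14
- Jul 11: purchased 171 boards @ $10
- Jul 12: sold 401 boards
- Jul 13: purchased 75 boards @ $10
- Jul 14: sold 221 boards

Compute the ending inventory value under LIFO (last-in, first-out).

Ending inventory = $3,356

Jul 8, 557 sold [LIFO — newest first]: 277 @ $15 + 125 @ $17 + 155 @ $18 = $9,070
Jul 12, 401 sold [LIFO — newest first]: 171 @ $10 + 230 @ $14 = $4,930
Jul 14, 221 sold [LIFO — newest first]: 75 @ $10 + 107 @ $14 + 39 @ $16 = $2,872
Total COGS = $9,070 + $4,930 + $2,872 = $16,872
Ending inventory: 126 @ $18 + 68 @ $16 = $3,356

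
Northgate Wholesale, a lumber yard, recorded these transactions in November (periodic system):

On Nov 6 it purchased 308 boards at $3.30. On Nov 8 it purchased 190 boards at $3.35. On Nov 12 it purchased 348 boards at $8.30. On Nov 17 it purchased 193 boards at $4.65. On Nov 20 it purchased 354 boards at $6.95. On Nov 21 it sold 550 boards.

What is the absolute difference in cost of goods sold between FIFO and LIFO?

FIFO COGS: 308 @ $3.30 + 190 @ $3.35 + 52 @ $8.30 = $2,084.50
LIFO COGS: 354 @ $6.95 + 193 @ $4.65 + 3 @ $8.30 = $3,382.65
Difference = |$2,084.50 − $3,382.65| = $1,298.15

$1,298.15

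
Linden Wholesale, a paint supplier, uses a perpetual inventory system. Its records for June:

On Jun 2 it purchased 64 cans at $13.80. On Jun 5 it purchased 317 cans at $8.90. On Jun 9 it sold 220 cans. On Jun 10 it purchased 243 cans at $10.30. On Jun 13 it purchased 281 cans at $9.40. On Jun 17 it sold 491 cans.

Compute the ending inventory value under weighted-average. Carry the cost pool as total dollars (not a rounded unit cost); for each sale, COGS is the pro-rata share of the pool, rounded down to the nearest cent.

After Jun 2: 64 on hand, pool $883.20 (≈ $13.8000 each)
After Jun 5: 381 on hand, pool $3,704.50 (≈ $9.7231 each)
Jun 9, sell 220: 220/381 × $3,704.50 → $2,139.08
After Jun 10: 404 on hand, pool $4,068.32 (≈ $10.0701 each)
After Jun 13: 685 on hand, pool $6,709.72 (≈ $9.7952 each)
Jun 17, sell 491: 491/685 × $6,709.72 → $4,809.44
Total COGS = $2,139.08 + $4,809.44 = $6,948.52
Ending inventory (cost pool remaining) = $1,900.28

Ending inventory = $1,900.28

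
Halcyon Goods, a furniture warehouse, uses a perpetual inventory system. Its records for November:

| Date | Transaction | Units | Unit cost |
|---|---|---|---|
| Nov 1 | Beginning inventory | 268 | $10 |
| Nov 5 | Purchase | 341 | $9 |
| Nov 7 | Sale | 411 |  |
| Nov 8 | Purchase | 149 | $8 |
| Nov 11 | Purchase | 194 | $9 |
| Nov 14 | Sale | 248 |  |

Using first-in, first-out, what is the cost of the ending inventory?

Nov 7, 411 sold [FIFO — oldest first]: 268 @ $10 + 143 @ $9 = $3,967
Nov 14, 248 sold [FIFO — oldest first]: 198 @ $9 + 50 @ $8 = $2,182
Total COGS = $3,967 + $2,182 = $6,149
Ending inventory: 99 @ $8 + 194 @ $9 = $2,538
Check: goods available $8,687 = COGS $6,149 + ending $2,538

Ending inventory = $2,538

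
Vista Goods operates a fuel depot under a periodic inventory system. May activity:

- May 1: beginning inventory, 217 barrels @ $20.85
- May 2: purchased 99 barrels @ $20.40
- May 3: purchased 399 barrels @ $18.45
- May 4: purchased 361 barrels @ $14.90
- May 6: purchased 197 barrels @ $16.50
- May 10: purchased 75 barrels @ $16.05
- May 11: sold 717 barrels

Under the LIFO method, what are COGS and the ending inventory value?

May 11, 717 sold [LIFO — newest first]: 75 @ $16.05 + 197 @ $16.50 + 361 @ $14.90 + 84 @ $18.45 = $11,382.95
Ending inventory: 217 @ $20.85 + 99 @ $20.40 + 315 @ $18.45 = $12,355.80
Check: goods available $23,738.75 = COGS $11,382.95 + ending $12,355.80

COGS = $11,382.95; ending inventory = $12,355.80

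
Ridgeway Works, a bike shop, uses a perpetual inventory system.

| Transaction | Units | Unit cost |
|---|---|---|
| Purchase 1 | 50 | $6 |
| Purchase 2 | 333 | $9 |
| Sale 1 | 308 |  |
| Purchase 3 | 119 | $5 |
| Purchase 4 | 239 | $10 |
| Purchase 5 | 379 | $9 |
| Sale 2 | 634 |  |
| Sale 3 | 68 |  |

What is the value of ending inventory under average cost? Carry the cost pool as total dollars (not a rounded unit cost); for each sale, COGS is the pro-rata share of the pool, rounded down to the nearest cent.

After Purchase 1: 50 on hand, pool $300.00 (≈ $6.0000 each)
After Purchase 2: 383 on hand, pool $3,297.00 (≈ $8.6084 each)
Sale 1, sell 308: 308/383 × $3,297.00 → $2,651.37
After Purchase 3: 194 on hand, pool $1,240.63 (≈ $6.3950 each)
After Purchase 4: 433 on hand, pool $3,630.63 (≈ $8.3848 each)
After Purchase 5: 812 on hand, pool $7,041.63 (≈ $8.6720 each)
Sale 2, sell 634: 634/812 × $7,041.63 → $5,498.02
Sale 3, sell 68: 68/178 × $1,543.61 → $589.69
Total COGS = $2,651.37 + $5,498.02 + $589.69 = $8,739.08
Ending inventory (cost pool remaining) = $953.92

Ending inventory = $953.92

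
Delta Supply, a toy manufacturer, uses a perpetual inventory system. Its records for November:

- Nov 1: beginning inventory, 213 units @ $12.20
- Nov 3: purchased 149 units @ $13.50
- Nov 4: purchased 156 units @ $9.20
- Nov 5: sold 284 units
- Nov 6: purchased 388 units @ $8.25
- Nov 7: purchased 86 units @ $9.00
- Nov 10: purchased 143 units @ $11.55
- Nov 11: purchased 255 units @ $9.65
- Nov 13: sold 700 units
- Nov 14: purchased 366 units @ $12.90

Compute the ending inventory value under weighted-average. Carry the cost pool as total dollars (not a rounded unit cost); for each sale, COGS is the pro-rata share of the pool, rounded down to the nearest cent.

Ending inventory = $8,692.68

After Nov 1: 213 on hand, pool $2,598.60 (≈ $12.2000 each)
After Nov 3: 362 on hand, pool $4,610.10 (≈ $12.7351 each)
After Nov 4: 518 on hand, pool $6,045.30 (≈ $11.6705 each)
Nov 5, sell 284: 284/518 × $6,045.30 → $3,314.41
After Nov 6: 622 on hand, pool $5,931.89 (≈ $9.5368 each)
After Nov 7: 708 on hand, pool $6,705.89 (≈ $9.4716 each)
After Nov 10: 851 on hand, pool $8,357.54 (≈ $9.8208 each)
After Nov 11: 1106 on hand, pool $10,818.29 (≈ $9.7815 each)
Nov 13, sell 700: 700/1106 × $10,818.29 → $6,847.01
After Nov 14: 772 on hand, pool $8,692.68 (≈ $11.2599 each)
Total COGS = $3,314.41 + $6,847.01 = $10,161.42
Ending inventory (cost pool remaining) = $8,692.68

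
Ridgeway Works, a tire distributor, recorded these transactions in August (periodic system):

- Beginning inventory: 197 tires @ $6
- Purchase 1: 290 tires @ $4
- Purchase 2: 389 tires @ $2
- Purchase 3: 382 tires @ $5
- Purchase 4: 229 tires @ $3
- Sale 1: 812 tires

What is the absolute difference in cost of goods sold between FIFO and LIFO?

FIFO COGS: 197 @ $6 + 290 @ $4 + 325 @ $2 = $2,992
LIFO COGS: 229 @ $3 + 382 @ $5 + 201 @ $2 = $2,999
Difference = |$2,992 − $2,999| = $7

$7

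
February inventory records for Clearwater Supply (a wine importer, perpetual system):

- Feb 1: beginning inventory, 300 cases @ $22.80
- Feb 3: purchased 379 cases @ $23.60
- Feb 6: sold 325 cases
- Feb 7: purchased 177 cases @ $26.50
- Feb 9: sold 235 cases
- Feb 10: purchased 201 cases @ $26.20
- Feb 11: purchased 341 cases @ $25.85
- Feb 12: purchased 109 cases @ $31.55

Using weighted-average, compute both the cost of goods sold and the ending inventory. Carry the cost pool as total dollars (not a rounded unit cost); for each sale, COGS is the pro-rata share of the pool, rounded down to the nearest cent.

After Feb 1: 300 on hand, pool $6,840.00 (≈ $22.8000 each)
After Feb 3: 679 on hand, pool $15,784.40 (≈ $23.2465 each)
Feb 6, sell 325: 325/679 × $15,784.40 → $7,555.12
After Feb 7: 531 on hand, pool $12,919.78 (≈ $24.3310 each)
Feb 9, sell 235: 235/531 × $12,919.78 → $5,717.79
After Feb 10: 497 on hand, pool $12,468.19 (≈ $25.0869 each)
After Feb 11: 838 on hand, pool $21,283.04 (≈ $25.3974 each)
After Feb 12: 947 on hand, pool $24,721.99 (≈ $26.1056 each)
Total COGS = $7,555.12 + $5,717.79 = $13,272.91
Ending inventory (cost pool remaining) = $24,721.99

COGS = $13,272.91; ending inventory = $24,721.99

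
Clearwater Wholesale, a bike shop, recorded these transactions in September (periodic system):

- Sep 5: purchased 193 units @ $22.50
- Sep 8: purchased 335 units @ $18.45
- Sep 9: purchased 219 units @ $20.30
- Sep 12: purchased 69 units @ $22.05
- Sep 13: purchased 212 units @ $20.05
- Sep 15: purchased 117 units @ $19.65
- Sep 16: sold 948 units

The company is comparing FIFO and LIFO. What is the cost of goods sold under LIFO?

COGS = $18,623.75

FIFO COGS: 193 @ $22.50 + 335 @ $18.45 + 219 @ $20.30 + 69 @ $22.05 + 132 @ $20.05 = $19,137.00
LIFO COGS: 117 @ $19.65 + 212 @ $20.05 + 69 @ $22.05 + 219 @ $20.30 + 331 @ $18.45 = $18,623.75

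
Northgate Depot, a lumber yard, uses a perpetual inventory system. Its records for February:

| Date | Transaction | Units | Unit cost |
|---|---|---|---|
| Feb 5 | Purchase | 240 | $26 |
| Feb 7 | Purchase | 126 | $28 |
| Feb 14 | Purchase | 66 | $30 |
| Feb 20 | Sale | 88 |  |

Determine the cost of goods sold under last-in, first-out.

COGS = $2,596

Feb 20, 88 sold [LIFO — newest first]: 66 @ $30 + 22 @ $28 = $2,596
Ending inventory: 240 @ $26 + 104 @ $28 = $9,152
Check: goods available $11,748 = COGS $2,596 + ending $9,152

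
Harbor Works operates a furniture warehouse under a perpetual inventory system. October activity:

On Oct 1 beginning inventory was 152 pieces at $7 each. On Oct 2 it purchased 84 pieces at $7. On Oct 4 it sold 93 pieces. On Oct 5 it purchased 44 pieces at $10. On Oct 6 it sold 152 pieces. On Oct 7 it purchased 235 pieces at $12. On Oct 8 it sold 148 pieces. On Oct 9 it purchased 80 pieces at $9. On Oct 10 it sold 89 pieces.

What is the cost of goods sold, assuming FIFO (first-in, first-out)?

Oct 4, 93 sold [FIFO — oldest first]: 93 @ $7 = $651
Oct 6, 152 sold [FIFO — oldest first]: 59 @ $7 + 84 @ $7 + 9 @ $10 = $1,091
Oct 8, 148 sold [FIFO — oldest first]: 35 @ $10 + 113 @ $12 = $1,706
Oct 10, 89 sold [FIFO — oldest first]: 89 @ $12 = $1,068
Total COGS = $651 + $1,091 + $1,706 + $1,068 = $4,516
Ending inventory: 33 @ $12 + 80 @ $9 = $1,116

COGS = $4,516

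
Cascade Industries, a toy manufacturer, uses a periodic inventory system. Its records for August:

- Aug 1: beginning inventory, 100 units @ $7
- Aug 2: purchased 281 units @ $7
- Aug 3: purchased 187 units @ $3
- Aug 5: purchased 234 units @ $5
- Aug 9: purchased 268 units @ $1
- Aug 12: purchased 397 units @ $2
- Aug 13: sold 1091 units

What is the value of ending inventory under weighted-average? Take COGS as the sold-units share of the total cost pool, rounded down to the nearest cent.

Aug 13, sell 1091: 1091/1467 × $5,460.00 → $4,060.57
Ending inventory (cost pool remaining) = $1,399.43

Ending inventory = $1,399.43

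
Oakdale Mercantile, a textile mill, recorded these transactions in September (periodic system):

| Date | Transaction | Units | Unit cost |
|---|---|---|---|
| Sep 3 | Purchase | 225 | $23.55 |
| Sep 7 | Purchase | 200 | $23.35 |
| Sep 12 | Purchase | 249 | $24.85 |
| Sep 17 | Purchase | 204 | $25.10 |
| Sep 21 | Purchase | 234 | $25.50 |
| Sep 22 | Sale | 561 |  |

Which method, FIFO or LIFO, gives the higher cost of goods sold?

LIFO

FIFO COGS: 225 @ $23.55 + 200 @ $23.35 + 136 @ $24.85 = $13,348.35
LIFO COGS: 234 @ $25.50 + 204 @ $25.10 + 123 @ $24.85 = $14,143.95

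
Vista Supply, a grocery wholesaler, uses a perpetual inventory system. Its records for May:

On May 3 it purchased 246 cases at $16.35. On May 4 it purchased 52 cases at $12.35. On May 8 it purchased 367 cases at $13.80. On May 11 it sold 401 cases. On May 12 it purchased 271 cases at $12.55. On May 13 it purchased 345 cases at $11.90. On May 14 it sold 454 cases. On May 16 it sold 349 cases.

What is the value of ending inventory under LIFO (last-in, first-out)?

Ending inventory = $1,258.95

May 11, 401 sold [LIFO — newest first]: 367 @ $13.80 + 34 @ $12.35 = $5,484.50
May 14, 454 sold [LIFO — newest first]: 345 @ $11.90 + 109 @ $12.55 = $5,473.45
May 16, 349 sold [LIFO — newest first]: 162 @ $12.55 + 18 @ $12.35 + 169 @ $16.35 = $5,018.55
Total COGS = $5,484.50 + $5,473.45 + $5,018.55 = $15,976.50
Ending inventory: 77 @ $16.35 = $1,258.95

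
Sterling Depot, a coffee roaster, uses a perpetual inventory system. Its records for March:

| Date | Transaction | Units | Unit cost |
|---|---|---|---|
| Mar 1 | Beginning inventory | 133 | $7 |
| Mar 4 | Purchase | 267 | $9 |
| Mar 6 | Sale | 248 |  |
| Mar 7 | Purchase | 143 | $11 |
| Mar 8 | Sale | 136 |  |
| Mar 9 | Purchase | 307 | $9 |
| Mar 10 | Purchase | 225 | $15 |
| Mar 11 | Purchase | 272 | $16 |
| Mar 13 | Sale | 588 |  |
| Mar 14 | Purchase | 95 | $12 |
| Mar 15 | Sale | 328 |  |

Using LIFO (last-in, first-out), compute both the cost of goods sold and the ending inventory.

COGS = $15,525; ending inventory = $1,012

Mar 6, 248 sold [LIFO — newest first]: 248 @ $9 = $2,232
Mar 8, 136 sold [LIFO — newest first]: 136 @ $11 = $1,496
Mar 13, 588 sold [LIFO — newest first]: 272 @ $16 + 225 @ $15 + 91 @ $9 = $8,546
Mar 15, 328 sold [LIFO — newest first]: 95 @ $12 + 216 @ $9 + 7 @ $11 + 10 @ $9 = $3,251
Total COGS = $2,232 + $1,496 + $8,546 + $3,251 = $15,525
Ending inventory: 133 @ $7 + 9 @ $9 = $1,012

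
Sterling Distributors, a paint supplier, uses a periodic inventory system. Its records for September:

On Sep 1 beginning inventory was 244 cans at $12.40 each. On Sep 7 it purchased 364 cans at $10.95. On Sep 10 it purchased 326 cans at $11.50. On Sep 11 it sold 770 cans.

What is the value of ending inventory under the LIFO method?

Sep 11, 770 sold [LIFO — newest first]: 326 @ $11.50 + 364 @ $10.95 + 80 @ $12.40 = $8,726.80
Ending inventory: 164 @ $12.40 = $2,033.60
Check: goods available $10,760.40 = COGS $8,726.80 + ending $2,033.60

Ending inventory = $2,033.60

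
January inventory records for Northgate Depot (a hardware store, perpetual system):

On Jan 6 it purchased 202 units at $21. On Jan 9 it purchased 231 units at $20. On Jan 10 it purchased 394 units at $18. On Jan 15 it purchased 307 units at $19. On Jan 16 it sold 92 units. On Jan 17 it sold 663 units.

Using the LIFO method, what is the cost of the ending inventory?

Jan 16, 92 sold [LIFO — newest first]: 92 @ $19 = $1,748
Jan 17, 663 sold [LIFO — newest first]: 215 @ $19 + 394 @ $18 + 54 @ $20 = $12,257
Total COGS = $1,748 + $12,257 = $14,005
Ending inventory: 202 @ $21 + 177 @ $20 = $7,782
Check: goods available $21,787 = COGS $14,005 + ending $7,782

Ending inventory = $7,782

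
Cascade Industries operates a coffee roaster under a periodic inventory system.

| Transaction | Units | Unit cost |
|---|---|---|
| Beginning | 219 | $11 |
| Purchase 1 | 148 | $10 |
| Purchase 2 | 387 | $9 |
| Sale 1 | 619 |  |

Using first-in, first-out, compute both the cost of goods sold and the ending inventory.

COGS = $6,157; ending inventory = $1,215

Sale 1 (619) [FIFO — oldest first]: 219 @ $11 + 148 @ $10 + 252 @ $9 = $6,157
Ending inventory: 135 @ $9 = $1,215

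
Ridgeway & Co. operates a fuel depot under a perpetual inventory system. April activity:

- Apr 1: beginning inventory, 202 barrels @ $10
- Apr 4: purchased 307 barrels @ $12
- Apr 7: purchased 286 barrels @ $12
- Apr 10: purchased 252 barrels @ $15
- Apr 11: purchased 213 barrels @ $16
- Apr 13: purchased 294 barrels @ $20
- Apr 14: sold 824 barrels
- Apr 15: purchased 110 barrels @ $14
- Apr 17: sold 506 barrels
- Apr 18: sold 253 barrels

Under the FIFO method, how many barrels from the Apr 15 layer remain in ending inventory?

Apr 14, 824 sold [FIFO — oldest first]: 202 @ $10 + 307 @ $12 + 286 @ $12 + 29 @ $15 = $9,571
Apr 17, 506 sold [FIFO — oldest first]: 223 @ $15 + 213 @ $16 + 70 @ $20 = $8,153
Apr 18, 253 sold [FIFO — oldest first]: 224 @ $20 + 29 @ $14 = $4,886
Total COGS = $9,571 + $8,153 + $4,886 = $22,610
Ending inventory: 81 @ $14 = $1,134

81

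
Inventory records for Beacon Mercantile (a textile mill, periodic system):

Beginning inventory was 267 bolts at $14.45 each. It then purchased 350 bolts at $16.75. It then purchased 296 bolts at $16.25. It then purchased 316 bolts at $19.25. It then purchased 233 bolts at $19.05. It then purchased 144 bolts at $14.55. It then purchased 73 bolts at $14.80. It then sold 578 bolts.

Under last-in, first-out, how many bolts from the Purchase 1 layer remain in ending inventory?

350

Sale 1 (578) [LIFO — newest first]: 73 @ $14.80 + 144 @ $14.55 + 233 @ $19.05 + 128 @ $19.25 = $10,078.25
Ending inventory: 267 @ $14.45 + 350 @ $16.75 + 296 @ $16.25 + 188 @ $19.25 = $18,149.65
Check: goods available $28,227.90 = COGS $10,078.25 + ending $18,149.65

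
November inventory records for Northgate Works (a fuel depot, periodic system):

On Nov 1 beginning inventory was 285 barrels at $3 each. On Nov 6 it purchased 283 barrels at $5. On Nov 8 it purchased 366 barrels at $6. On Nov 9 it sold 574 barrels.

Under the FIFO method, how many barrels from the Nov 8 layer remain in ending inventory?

360

Nov 9, 574 sold [FIFO — oldest first]: 285 @ $3 + 283 @ $5 + 6 @ $6 = $2,306
Ending inventory: 360 @ $6 = $2,160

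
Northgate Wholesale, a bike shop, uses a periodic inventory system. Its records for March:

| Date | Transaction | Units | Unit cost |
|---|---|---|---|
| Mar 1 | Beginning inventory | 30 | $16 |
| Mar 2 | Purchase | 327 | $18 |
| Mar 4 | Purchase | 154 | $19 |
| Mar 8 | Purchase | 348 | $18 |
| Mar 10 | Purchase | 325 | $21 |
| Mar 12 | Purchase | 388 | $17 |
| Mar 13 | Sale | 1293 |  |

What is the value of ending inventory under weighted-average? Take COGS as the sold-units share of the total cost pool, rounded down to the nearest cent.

Mar 13, sell 1293: 1293/1572 × $28,977.00 → $23,834.13
Ending inventory (cost pool remaining) = $5,142.87

Ending inventory = $5,142.87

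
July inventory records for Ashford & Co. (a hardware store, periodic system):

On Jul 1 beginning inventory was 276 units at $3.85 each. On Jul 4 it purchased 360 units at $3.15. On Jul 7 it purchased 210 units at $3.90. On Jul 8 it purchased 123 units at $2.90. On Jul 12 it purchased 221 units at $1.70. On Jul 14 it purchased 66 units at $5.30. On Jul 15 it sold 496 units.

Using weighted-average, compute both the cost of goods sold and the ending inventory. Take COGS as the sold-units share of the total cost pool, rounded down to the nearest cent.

COGS = $1,618.23; ending inventory = $2,479.57

Jul 15, sell 496: 496/1256 × $4,097.80 → $1,618.23
Ending inventory (cost pool remaining) = $2,479.57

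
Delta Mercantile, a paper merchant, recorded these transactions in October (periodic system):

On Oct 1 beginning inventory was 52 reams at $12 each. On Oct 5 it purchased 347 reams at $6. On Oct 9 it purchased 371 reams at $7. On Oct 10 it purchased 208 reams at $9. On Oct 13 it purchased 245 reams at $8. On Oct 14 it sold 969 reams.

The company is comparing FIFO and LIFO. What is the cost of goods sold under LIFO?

FIFO COGS: 52 @ $12 + 347 @ $6 + 371 @ $7 + 199 @ $9 = $7,094
LIFO COGS: 245 @ $8 + 208 @ $9 + 371 @ $7 + 145 @ $6 = $7,299

COGS = $7,299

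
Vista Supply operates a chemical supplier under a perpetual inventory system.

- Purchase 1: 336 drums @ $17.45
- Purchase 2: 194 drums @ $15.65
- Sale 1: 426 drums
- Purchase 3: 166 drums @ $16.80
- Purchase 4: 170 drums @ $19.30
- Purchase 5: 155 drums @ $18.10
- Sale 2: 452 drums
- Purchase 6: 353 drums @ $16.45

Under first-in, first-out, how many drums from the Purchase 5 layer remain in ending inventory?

Sale 1 (426) [FIFO — oldest first]: 336 @ $17.45 + 90 @ $15.65 = $7,271.70
Sale 2 (452) [FIFO — oldest first]: 104 @ $15.65 + 166 @ $16.80 + 170 @ $19.30 + 12 @ $18.10 = $7,914.60
Total COGS = $7,271.70 + $7,914.60 = $15,186.30
Ending inventory: 143 @ $18.10 + 353 @ $16.45 = $8,395.15
Check: goods available $23,581.45 = COGS $15,186.30 + ending $8,395.15

143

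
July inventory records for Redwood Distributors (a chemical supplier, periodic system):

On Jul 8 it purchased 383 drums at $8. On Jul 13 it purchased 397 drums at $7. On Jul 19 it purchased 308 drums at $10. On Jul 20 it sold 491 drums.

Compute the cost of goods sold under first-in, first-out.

COGS = $3,820

Jul 20, 491 sold [FIFO — oldest first]: 383 @ $8 + 108 @ $7 = $3,820
Ending inventory: 289 @ $7 + 308 @ $10 = $5,103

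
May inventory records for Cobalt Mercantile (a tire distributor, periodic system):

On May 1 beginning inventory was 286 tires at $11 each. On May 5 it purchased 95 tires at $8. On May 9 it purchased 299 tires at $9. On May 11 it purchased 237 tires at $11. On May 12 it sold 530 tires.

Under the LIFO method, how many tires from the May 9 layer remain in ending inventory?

6

May 12, 530 sold [LIFO — newest first]: 237 @ $11 + 293 @ $9 = $5,244
Ending inventory: 286 @ $11 + 95 @ $8 + 6 @ $9 = $3,960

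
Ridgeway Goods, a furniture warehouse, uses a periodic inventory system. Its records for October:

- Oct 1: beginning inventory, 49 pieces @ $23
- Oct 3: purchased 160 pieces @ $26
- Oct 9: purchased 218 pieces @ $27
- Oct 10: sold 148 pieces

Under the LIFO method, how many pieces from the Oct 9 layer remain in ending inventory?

70

Oct 10, 148 sold [LIFO — newest first]: 148 @ $27 = $3,996
Ending inventory: 49 @ $23 + 160 @ $26 + 70 @ $27 = $7,177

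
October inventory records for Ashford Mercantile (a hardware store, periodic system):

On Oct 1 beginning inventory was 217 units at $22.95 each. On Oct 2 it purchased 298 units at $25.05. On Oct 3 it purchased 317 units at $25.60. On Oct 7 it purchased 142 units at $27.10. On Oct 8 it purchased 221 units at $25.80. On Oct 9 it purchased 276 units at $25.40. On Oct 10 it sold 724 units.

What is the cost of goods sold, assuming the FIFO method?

Oct 10, 724 sold [FIFO — oldest first]: 217 @ $22.95 + 298 @ $25.05 + 209 @ $25.60 = $17,795.45
Ending inventory: 108 @ $25.60 + 142 @ $27.10 + 221 @ $25.80 + 276 @ $25.40 = $19,325.20
Check: goods available $37,120.65 = COGS $17,795.45 + ending $19,325.20

COGS = $17,795.45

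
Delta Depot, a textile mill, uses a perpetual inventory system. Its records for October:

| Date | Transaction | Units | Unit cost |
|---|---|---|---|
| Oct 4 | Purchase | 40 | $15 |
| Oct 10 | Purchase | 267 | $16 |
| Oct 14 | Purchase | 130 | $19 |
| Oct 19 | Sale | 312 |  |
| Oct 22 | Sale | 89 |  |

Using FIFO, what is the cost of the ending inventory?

Ending inventory = $684

Oct 19, 312 sold [FIFO — oldest first]: 40 @ $15 + 267 @ $16 + 5 @ $19 = $4,967
Oct 22, 89 sold [FIFO — oldest first]: 89 @ $19 = $1,691
Total COGS = $4,967 + $1,691 = $6,658
Ending inventory: 36 @ $19 = $684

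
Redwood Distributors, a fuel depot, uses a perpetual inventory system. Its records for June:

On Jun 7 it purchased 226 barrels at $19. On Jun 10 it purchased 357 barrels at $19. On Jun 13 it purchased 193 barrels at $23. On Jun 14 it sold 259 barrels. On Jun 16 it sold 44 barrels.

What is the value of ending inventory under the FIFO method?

Jun 14, 259 sold [FIFO — oldest first]: 226 @ $19 + 33 @ $19 = $4,921
Jun 16, 44 sold [FIFO — oldest first]: 44 @ $19 = $836
Total COGS = $4,921 + $836 = $5,757
Ending inventory: 280 @ $19 + 193 @ $23 = $9,759

Ending inventory = $9,759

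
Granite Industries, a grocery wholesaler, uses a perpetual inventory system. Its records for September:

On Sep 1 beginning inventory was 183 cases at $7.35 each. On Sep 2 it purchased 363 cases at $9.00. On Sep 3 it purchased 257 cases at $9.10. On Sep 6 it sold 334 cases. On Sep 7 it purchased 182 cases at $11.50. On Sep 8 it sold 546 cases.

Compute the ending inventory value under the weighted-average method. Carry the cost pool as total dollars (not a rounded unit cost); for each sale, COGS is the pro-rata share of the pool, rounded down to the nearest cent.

After Sep 1: 183 on hand, pool $1,345.05 (≈ $7.3500 each)
After Sep 2: 546 on hand, pool $4,612.05 (≈ $8.4470 each)
After Sep 3: 803 on hand, pool $6,950.75 (≈ $8.6560 each)
Sep 6, sell 334: 334/803 × $6,950.75 → $2,891.09
After Sep 7: 651 on hand, pool $6,152.66 (≈ $9.4511 each)
Sep 8, sell 546: 546/651 × $6,152.66 → $5,160.29
Total COGS = $2,891.09 + $5,160.29 = $8,051.38
Ending inventory (cost pool remaining) = $992.37

Ending inventory = $992.37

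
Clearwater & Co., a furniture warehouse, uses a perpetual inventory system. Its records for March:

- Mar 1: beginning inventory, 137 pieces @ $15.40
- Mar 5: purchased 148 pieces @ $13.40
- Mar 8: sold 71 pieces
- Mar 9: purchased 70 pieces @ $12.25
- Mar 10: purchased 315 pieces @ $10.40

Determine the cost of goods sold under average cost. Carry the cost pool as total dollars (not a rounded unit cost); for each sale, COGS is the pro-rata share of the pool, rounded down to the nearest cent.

COGS = $1,019.65

After Mar 1: 137 on hand, pool $2,109.80 (≈ $15.4000 each)
After Mar 5: 285 on hand, pool $4,093.00 (≈ $14.3614 each)
Mar 8, sell 71: 71/285 × $4,093.00 → $1,019.65
After Mar 9: 284 on hand, pool $3,930.85 (≈ $13.8410 each)
After Mar 10: 599 on hand, pool $7,206.85 (≈ $12.0315 each)
Ending inventory (cost pool remaining) = $7,206.85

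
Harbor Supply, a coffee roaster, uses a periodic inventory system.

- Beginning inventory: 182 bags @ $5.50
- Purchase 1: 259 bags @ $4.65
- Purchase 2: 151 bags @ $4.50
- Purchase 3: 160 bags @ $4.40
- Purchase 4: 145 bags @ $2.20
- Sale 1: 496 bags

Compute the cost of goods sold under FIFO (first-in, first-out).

Sale 1 (496) [FIFO — oldest first]: 182 @ $5.50 + 259 @ $4.65 + 55 @ $4.50 = $2,452.85
Ending inventory: 96 @ $4.50 + 160 @ $4.40 + 145 @ $2.20 = $1,455.00

COGS = $2,452.85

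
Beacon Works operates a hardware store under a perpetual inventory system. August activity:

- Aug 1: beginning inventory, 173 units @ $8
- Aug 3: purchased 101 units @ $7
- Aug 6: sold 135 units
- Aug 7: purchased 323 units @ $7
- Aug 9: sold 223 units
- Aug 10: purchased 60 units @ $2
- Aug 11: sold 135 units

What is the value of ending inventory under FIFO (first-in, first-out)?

Ending inventory = $848

Aug 6, 135 sold [FIFO — oldest first]: 135 @ $8 = $1,080
Aug 9, 223 sold [FIFO — oldest first]: 38 @ $8 + 101 @ $7 + 84 @ $7 = $1,599
Aug 11, 135 sold [FIFO — oldest first]: 135 @ $7 = $945
Total COGS = $1,080 + $1,599 + $945 = $3,624
Ending inventory: 104 @ $7 + 60 @ $2 = $848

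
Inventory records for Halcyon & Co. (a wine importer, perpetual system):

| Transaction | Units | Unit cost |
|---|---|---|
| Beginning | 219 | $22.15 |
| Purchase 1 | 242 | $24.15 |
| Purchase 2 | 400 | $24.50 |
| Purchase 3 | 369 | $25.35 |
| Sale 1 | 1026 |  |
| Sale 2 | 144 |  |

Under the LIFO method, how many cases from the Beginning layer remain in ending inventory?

Sale 1 (1026) [LIFO — newest first]: 369 @ $25.35 + 400 @ $24.50 + 242 @ $24.15 + 15 @ $22.15 = $25,330.70
Sale 2 (144) [LIFO — newest first]: 144 @ $22.15 = $3,189.60
Total COGS = $25,330.70 + $3,189.60 = $28,520.30
Ending inventory: 60 @ $22.15 = $1,329.00
Check: goods available $29,849.30 = COGS $28,520.30 + ending $1,329.00

60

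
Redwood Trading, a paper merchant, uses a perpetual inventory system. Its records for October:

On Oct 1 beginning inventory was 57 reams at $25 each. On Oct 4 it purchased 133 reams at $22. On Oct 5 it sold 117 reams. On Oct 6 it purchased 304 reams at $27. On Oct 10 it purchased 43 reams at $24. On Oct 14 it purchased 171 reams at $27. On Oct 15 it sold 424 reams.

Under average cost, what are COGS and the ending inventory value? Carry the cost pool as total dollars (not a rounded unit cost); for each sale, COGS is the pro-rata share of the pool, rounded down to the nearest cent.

COGS = $13,820.02; ending inventory = $4,387.98

After Oct 1: 57 on hand, pool $1,425.00 (≈ $25.0000 each)
After Oct 4: 190 on hand, pool $4,351.00 (≈ $22.9000 each)
Oct 5, sell 117: 117/190 × $4,351.00 → $2,679.30
After Oct 6: 377 on hand, pool $9,879.70 (≈ $26.2061 each)
After Oct 10: 420 on hand, pool $10,911.70 (≈ $25.9802 each)
After Oct 14: 591 on hand, pool $15,528.70 (≈ $26.2753 each)
Oct 15, sell 424: 424/591 × $15,528.70 → $11,140.72
Total COGS = $2,679.30 + $11,140.72 = $13,820.02
Ending inventory (cost pool remaining) = $4,387.98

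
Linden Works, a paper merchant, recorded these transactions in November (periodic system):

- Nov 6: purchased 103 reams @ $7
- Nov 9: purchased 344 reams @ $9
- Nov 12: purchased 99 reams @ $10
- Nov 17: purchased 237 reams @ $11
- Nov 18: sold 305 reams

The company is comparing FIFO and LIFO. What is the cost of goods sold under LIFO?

FIFO COGS: 103 @ $7 + 202 @ $9 = $2,539
LIFO COGS: 237 @ $11 + 68 @ $10 = $3,287

COGS = $3,287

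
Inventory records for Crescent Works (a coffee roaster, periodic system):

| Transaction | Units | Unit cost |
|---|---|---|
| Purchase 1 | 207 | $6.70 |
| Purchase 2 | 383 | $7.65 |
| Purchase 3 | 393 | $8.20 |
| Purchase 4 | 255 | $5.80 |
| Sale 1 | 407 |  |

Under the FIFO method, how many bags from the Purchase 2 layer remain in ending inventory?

Sale 1 (407) [FIFO — oldest first]: 207 @ $6.70 + 200 @ $7.65 = $2,916.90
Ending inventory: 183 @ $7.65 + 393 @ $8.20 + 255 @ $5.80 = $6,101.55

183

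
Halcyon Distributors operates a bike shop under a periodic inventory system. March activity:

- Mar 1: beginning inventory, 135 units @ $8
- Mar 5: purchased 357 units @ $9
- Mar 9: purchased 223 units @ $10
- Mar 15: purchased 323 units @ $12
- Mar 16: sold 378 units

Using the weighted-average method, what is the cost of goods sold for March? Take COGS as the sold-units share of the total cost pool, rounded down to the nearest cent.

Mar 16, sell 378: 378/1038 × $10,399.00 → $3,786.91
Ending inventory (cost pool remaining) = $6,612.09

COGS = $3,786.91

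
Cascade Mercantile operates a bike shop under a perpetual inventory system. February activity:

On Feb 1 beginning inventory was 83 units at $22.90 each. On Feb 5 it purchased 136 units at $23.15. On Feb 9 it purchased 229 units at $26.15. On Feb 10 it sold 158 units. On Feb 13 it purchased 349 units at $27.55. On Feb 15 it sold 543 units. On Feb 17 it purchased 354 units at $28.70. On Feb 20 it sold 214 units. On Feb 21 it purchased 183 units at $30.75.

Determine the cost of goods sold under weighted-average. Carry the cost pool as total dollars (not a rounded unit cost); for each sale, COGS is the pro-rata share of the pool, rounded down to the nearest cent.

After Feb 1: 83 on hand, pool $1,900.70 (≈ $22.9000 each)
After Feb 5: 219 on hand, pool $5,049.10 (≈ $23.0553 each)
After Feb 9: 448 on hand, pool $11,037.45 (≈ $24.6372 each)
Feb 10, sell 158: 158/448 × $11,037.45 → $3,892.67
After Feb 13: 639 on hand, pool $16,759.73 (≈ $26.2281 each)
Feb 15, sell 543: 543/639 × $16,759.73 → $14,241.83
After Feb 17: 450 on hand, pool $12,677.70 (≈ $28.1727 each)
Feb 20, sell 214: 214/450 × $12,677.70 → $6,028.95
After Feb 21: 419 on hand, pool $12,276.00 (≈ $29.2983 each)
Total COGS = $3,892.67 + $14,241.83 + $6,028.95 = $24,163.45
Ending inventory (cost pool remaining) = $12,276.00

COGS = $24,163.45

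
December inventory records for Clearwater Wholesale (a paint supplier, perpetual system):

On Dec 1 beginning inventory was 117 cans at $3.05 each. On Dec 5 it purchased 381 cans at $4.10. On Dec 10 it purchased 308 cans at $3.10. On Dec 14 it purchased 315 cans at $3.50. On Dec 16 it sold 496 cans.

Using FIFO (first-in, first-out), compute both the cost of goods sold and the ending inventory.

Dec 16, 496 sold [FIFO — oldest first]: 117 @ $3.05 + 379 @ $4.10 = $1,910.75
Ending inventory: 2 @ $4.10 + 308 @ $3.10 + 315 @ $3.50 = $2,065.50

COGS = $1,910.75; ending inventory = $2,065.50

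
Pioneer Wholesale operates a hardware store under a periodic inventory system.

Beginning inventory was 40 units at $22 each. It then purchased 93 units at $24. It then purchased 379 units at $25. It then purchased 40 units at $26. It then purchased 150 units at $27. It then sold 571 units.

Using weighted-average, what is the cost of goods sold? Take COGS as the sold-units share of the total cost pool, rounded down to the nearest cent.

Sale 1, sell 571: 571/702 × $17,677.00 → $14,378.30
Ending inventory (cost pool remaining) = $3,298.70

COGS = $14,378.30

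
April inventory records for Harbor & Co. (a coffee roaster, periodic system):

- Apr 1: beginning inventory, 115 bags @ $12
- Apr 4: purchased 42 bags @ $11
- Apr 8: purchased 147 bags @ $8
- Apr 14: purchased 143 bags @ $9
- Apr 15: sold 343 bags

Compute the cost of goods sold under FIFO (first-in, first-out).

Apr 15, 343 sold [FIFO — oldest first]: 115 @ $12 + 42 @ $11 + 147 @ $8 + 39 @ $9 = $3,369
Ending inventory: 104 @ $9 = $936

COGS = $3,369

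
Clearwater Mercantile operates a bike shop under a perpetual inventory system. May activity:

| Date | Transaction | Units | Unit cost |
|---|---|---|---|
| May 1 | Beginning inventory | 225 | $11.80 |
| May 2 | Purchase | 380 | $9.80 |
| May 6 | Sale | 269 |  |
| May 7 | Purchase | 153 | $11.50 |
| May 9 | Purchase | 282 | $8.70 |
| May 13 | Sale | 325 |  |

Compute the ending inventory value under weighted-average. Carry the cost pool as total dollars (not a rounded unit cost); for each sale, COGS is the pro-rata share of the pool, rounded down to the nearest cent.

Ending inventory = $4,486.39

After May 1: 225 on hand, pool $2,655.00 (≈ $11.8000 each)
After May 2: 605 on hand, pool $6,379.00 (≈ $10.5438 each)
May 6, sell 269: 269/605 × $6,379.00 → $2,836.28
After May 7: 489 on hand, pool $5,302.22 (≈ $10.8430 each)
After May 9: 771 on hand, pool $7,755.62 (≈ $10.0592 each)
May 13, sell 325: 325/771 × $7,755.62 → $3,269.23
Total COGS = $2,836.28 + $3,269.23 = $6,105.51
Ending inventory (cost pool remaining) = $4,486.39
Check: goods available $10,591.90 = COGS $6,105.51 + ending $4,486.39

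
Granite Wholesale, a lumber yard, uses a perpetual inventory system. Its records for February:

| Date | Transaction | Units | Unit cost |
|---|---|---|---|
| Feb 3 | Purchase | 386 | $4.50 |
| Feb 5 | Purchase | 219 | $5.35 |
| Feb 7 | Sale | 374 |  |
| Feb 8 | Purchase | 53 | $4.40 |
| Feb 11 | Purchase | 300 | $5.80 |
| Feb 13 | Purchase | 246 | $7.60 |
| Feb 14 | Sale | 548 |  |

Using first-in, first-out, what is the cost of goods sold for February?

Feb 7, 374 sold [FIFO — oldest first]: 374 @ $4.50 = $1,683.00
Feb 14, 548 sold [FIFO — oldest first]: 12 @ $4.50 + 219 @ $5.35 + 53 @ $4.40 + 264 @ $5.80 = $2,990.05
Total COGS = $1,683.00 + $2,990.05 = $4,673.05
Ending inventory: 36 @ $5.80 + 246 @ $7.60 = $2,078.40

COGS = $4,673.05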